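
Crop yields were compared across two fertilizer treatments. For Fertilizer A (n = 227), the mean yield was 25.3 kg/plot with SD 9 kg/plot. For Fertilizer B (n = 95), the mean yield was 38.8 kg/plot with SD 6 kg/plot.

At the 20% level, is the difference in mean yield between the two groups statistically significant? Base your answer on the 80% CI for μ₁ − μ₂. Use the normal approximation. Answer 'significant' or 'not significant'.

significant

SE₁ = s₁/√n₁ = 9/√227 = 0.5974; SE₂ = 6/√95 = 0.6156.
Independent samples, unequal variances: SE_diff = √(SE₁² + SE₂²) = √(0.35688676 + 0.37896336) = 0.8578.
z* = 1.282, so margin of error = 1.282 × 0.8578 = 1.0997.
Difference in means = 25.3 − 38.8 = -13.5000.
-13.5000 ± 1.0997 → (-14.5997, -12.4003).
The interval (-14.5997, -12.4003) does not contain 0, so the difference is significant.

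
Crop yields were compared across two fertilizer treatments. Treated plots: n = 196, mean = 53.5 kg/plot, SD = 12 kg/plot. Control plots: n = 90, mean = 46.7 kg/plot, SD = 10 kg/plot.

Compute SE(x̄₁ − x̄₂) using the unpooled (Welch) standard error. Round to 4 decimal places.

SE₁ = s₁/√n₁ = 12/√196 = 0.8571; SE₂ = 10/√90 = 1.0541.
Independent samples, unequal variances: SE_diff = √(SE₁² + SE₂²) = √(0.73462041 + 1.11112681) = 1.3586.

1.3586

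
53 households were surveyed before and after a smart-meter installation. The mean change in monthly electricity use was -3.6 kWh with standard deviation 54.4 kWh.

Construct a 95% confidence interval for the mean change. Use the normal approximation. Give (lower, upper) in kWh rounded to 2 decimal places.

Paired design: SE = s_d/√n = 54.4/√53 = 7.4724.
z* = 1.960; margin of error = 1.960 × 7.4724 = 14.6459.
-3.6 ± 14.6459 → (-18.25, 11.05).

(-18.25, 11.05)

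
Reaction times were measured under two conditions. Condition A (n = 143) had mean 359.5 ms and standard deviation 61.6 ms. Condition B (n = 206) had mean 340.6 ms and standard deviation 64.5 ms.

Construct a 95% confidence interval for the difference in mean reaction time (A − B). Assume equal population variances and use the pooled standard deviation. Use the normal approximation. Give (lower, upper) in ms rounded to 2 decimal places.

Pooled variance s_p² = [142·61.6² + 205·64.5²] / (143+206−2) = 4010.6016, so s_p = 63.3293.
SE_diff = s_p·√(1/n₁ + 1/n₂) = 63.3293·√(1/143 + 1/206) = 6.8931.
z* = 1.960; margin = 1.960 × 6.8931 = 13.5105.
Difference = 359.5 − 340.6 = 18.9000.
18.9000 ± 13.5105 → (5.39, 32.41).

(5.39, 32.41)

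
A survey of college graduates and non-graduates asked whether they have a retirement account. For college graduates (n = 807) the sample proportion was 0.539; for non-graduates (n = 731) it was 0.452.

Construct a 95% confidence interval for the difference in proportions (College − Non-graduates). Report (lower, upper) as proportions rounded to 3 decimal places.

Each SE is √(p̂(1−p̂)/n): √(0.5390·0.4610/807) = 0.01755 and √(0.4520·0.5480/731) = 0.01841.
SE(p̂₁ − p̂₂) = √(SE₁² + SE₂²) = √(0.0003080025 + 0.0003389281) = 0.02543, since the two samples are independent.
At 95% confidence z* = 1.960; margin = 1.960 × 0.02543 = 0.04984.
The difference is 0.5390 − 0.4520 = 0.0870, so the interval is 0.0870 ± 0.04984 = (0.037, 0.137).

(0.037, 0.137)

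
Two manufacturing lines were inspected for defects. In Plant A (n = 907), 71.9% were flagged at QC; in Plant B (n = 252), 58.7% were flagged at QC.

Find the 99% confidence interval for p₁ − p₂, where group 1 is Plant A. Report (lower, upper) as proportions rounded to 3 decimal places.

(0.043, 0.221)

Each SE is √(p̂(1−p̂)/n): √(0.7190·0.2810/907) = 0.01492 and √(0.5870·0.4130/252) = 0.03102.
SE(p̂₁ − p̂₂) = √(SE₁² + SE₂²) = √(0.0002226064 + 0.0009622404) = 0.03442, since the two samples are independent.
At 99% confidence z* = 2.576; margin = 2.576 × 0.03442 = 0.08867.
The difference is 0.7190 − 0.5870 = 0.1320, so the interval is 0.1320 ± 0.08867 = (0.043, 0.221).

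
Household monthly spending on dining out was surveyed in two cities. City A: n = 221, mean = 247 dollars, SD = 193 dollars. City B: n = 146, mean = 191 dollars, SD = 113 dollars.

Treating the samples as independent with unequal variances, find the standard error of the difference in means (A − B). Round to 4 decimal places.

Standard errors of each mean: 193/√221 = 12.9826 and 113/√146 = 9.3519.
SE(x̄₁ − x̄₂) = √(12.9826² + 9.3519²) = 16.0002 for independent samples with unequal variances.

16.0002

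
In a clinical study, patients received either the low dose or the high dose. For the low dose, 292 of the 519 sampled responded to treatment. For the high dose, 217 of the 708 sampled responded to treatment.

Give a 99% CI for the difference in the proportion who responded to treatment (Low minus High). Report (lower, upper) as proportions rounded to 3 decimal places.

(0.184, 0.328)

p̂₁ = 292/519 = 0.5626 and p̂₂ = 217/708 = 0.3065.
SE₁ = √(p̂₁(1−p̂₁)/n₁) = √(0.5626·0.4374/519) = 0.02177; SE₂ = √(0.3065·0.6935/708) = 0.01733.
Independent samples: SE of the difference = √(SE₁² + SE₂²) = √(0.0004739329 + 0.0003003289) = 0.02783.
z* for 99% confidence is 2.576, so the margin of error is 2.576 × 0.02783 = 0.07169.
Point estimate p̂₁ − p̂₂ = 0.5626 − 0.3065 = 0.2561.
0.2561 ± 0.07169 → (0.184, 0.328).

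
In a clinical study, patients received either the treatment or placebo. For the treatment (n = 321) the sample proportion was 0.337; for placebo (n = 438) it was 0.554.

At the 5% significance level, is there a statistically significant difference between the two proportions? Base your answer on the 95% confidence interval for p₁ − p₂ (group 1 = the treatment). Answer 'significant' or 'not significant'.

SE₁ = √(p̂₁(1−p̂₁)/n₁) = √(0.3370·0.6630/321) = 0.02638; SE₂ = √(0.5540·0.4460/438) = 0.02375.
Independent samples: SE of the difference = √(SE₁² + SE₂²) = √(0.0006959044 + 0.0005640625) = 0.03550.
z* for 95% confidence is 1.960, so the margin of error is 1.960 × 0.03550 = 0.06958.
Point estimate p̂₁ − p̂₂ = 0.3370 − 0.5540 = -0.2170.
-0.2170 ± 0.06958 → (-0.28658, -0.14742).
The interval (-0.28658, -0.14742) does not contain 0, so the difference is significant.

significant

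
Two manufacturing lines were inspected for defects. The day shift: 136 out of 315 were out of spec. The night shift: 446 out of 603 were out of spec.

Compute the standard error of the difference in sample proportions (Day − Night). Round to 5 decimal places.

Sample proportions: 136/315 = 0.4317, 446/603 = 0.7396.
Each SE is √(p̂(1−p̂)/n): √(0.4317·0.5683/315) = 0.02791 and √(0.7396·0.2604/603) = 0.01787.
SE(p̂₁ − p̂₂) = √(SE₁² + SE₂²) = √(0.0007789681 + 0.0003193369) = 0.03314, since the two samples are independent.

0.03314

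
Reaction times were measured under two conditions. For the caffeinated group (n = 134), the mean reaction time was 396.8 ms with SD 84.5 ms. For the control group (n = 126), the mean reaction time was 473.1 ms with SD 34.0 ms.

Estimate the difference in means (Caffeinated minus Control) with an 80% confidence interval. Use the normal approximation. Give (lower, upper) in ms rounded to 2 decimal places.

Per-group SEs: s₁/√n₁ = 84.5/√134 = 7.2997, s₂/√n₂ = 34.0/√126 = 3.0290.
Unpooled SE of the difference: √(53.28562009 + 9.174841) = 7.9032.
Margin of error = z* · SE = 1.282 × 7.9032 = 10.1319.
x̄₁ − x̄₂ = 396.8 − 473.1 = -76.3000.
CI: -76.3000 ± 10.1319 = (-86.43, -66.17).

(-86.43, -66.17)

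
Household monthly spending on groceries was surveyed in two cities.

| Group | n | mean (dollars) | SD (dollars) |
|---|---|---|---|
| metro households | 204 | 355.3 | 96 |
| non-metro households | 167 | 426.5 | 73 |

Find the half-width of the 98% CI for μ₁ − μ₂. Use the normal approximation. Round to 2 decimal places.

Per-group SEs: s₁/√n₁ = 96/√204 = 6.7213, s₂/√n₂ = 73/√167 = 5.6489.
Unpooled SE of the difference: √(45.17587369 + 31.91007121) = 8.7799.
Margin of error = z* · SE = 2.326 × 8.7799 = 20.4220.

20.42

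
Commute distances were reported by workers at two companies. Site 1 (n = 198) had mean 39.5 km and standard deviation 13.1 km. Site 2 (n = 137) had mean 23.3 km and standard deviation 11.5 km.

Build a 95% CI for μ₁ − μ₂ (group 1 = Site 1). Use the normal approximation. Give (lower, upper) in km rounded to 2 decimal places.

(13.55, 18.85)

Per-group SEs: s₁/√n₁ = 13.1/√198 = 0.9310, s₂/√n₂ = 11.5/√137 = 0.9825.
Unpooled SE of the difference: √(0.866761 + 0.96530625) = 1.3535.
Margin of error = z* · SE = 1.960 × 1.3535 = 2.6529.
x̄₁ − x̄₂ = 39.5 − 23.3 = 16.2000.
CI: 16.2000 ± 2.6529 = (13.55, 18.85).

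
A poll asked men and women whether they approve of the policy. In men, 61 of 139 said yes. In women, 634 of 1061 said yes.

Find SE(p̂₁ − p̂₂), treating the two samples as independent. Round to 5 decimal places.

0.04470

p̂₁ = 61/139 = 0.4388 and p̂₂ = 634/1061 = 0.5975.
SE₁ = √(p̂₁(1−p̂₁)/n₁) = √(0.4388·0.5612/139) = 0.04209; SE₂ = √(0.5975·0.4025/1061) = 0.01506.
Independent samples: SE of the difference = √(SE₁² + SE₂²) = √(0.0017715681 + 0.0002268036) = 0.04470.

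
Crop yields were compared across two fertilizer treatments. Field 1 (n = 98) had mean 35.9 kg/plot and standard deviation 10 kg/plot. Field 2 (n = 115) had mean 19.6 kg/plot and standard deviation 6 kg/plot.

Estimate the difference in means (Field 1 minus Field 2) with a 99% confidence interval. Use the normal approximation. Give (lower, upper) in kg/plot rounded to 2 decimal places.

SE₁ = s₁/√n₁ = 10/√98 = 1.0102; SE₂ = 6/√115 = 0.5595.
Independent samples, unequal variances: SE_diff = √(SE₁² + SE₂²) = √(1.02050404 + 0.31304025) = 1.1548.
z* = 2.576, so margin of error = 2.576 × 1.1548 = 2.9748.
Difference in means = 35.9 − 19.6 = 16.3000.
16.3000 ± 2.9748 → (13.33, 19.27).

(13.33, 19.27)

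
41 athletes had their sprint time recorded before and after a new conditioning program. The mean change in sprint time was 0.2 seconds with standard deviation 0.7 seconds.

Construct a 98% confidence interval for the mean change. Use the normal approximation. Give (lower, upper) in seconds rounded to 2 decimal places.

(-0.05, 0.45)

This is a matched-pairs design, so SE = s_d/√n = 0.7/√41 = 0.1093.
Margin = 2.326 × 0.1093 = 0.2542; the interval is 0.2 ± 0.2542 = (-0.05, 0.45).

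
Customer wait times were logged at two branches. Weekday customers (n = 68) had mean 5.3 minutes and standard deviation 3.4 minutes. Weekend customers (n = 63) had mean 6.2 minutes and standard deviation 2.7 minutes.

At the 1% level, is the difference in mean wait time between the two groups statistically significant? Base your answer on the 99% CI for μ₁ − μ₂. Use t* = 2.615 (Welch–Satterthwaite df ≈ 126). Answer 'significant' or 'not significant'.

Per-group SEs: s₁/√n₁ = 3.4/√68 = 0.4123, s₂/√n₂ = 2.7/√63 = 0.3402.
Unpooled SE of the difference: √(0.16999129 + 0.11573604) = 0.5345.
Margin of error = t* · SE = 2.615 × 0.5345 = 1.3977.
x̄₁ − x̄₂ = 5.3 − 6.2 = -0.9000.
CI: -0.9000 ± 1.3977 = (-2.2977, 0.4977).
The interval (-2.2977, 0.4977) contains 0, so the difference is not significant.

not significant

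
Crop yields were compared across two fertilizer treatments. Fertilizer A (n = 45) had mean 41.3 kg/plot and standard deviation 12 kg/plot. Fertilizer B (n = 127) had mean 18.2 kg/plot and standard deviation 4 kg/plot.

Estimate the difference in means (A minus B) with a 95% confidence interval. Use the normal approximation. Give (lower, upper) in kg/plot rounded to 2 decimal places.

(19.53, 26.67)

Standard errors of each mean: 12/√45 = 1.7889 and 4/√127 = 0.3549.
SE(x̄₁ − x̄₂) = √(1.7889² + 0.3549²) = 1.8238 for independent samples with unequal variances.
With z* = 1.960, the margin is 1.960 × 1.8238 = 3.5746.
x̄₁ − x̄₂ = 41.3 − 18.2 = 23.1000; the interval is 23.1000 ± 3.5746 = (19.53, 26.67).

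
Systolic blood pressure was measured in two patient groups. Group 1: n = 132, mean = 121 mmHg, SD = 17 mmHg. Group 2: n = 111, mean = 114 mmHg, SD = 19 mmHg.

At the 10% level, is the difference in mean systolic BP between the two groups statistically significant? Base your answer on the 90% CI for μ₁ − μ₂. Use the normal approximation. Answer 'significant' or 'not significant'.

Per-group SEs: s₁/√n₁ = 17/√132 = 1.4797, s₂/√n₂ = 19/√111 = 1.8034.
Unpooled SE of the difference: √(2.18951209 + 3.25225156) = 2.3328.
Margin of error = z* · SE = 1.645 × 2.3328 = 3.8375.
x̄₁ − x̄₂ = 121 − 114 = 7.0000.
CI: 7.0000 ± 3.8375 = (3.1625, 10.8375).
The interval (3.1625, 10.8375) does not contain 0, so the difference is significant.

significant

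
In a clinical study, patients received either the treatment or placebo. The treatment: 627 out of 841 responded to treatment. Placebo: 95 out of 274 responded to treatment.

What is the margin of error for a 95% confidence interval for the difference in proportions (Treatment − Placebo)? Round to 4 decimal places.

p̂₁ = 627/841 = 0.7455 and p̂₂ = 95/274 = 0.3467.
SE₁ = √(p̂₁(1−p̂₁)/n₁) = √(0.7455·0.2545/841) = 0.01502; SE₂ = √(0.3467·0.6533/274) = 0.02875.
Independent samples: SE of the difference = √(SE₁² + SE₂²) = √(0.0002256004 + 0.0008265625) = 0.03244.
z* for 95% confidence is 1.960, so the margin of error is 1.960 × 0.03244 = 0.06358.

0.0636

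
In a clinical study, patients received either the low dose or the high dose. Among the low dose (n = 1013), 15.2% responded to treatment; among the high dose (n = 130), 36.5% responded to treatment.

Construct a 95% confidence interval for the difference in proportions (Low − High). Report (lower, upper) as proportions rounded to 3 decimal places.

(-0.299, -0.127)

The two standard errors are √(0.1520×0.8480/1013) = 0.01128 and √(0.3650×0.6350/130) = 0.04222.
Because the samples are independent, SE_diff = √(0.01128² + 0.04222²) = 0.04370.
Using z* = 1.960 for 95%, ME = 1.960 × 0.04370 = 0.08565.
p̂₁ − p̂₂ = -0.2130; interval -0.2130 ± 0.08565 gives (-0.299, -0.127).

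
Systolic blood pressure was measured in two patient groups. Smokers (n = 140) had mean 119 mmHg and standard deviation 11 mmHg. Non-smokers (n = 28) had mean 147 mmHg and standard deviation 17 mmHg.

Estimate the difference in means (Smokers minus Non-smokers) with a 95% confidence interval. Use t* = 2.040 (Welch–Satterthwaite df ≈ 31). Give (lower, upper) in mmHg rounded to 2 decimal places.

Per-group SEs: s₁/√n₁ = 11/√140 = 0.9297, s₂/√n₂ = 17/√28 = 3.2127.
Unpooled SE of the difference: √(0.86434209 + 10.32144129) = 3.3445.
Margin of error = t* · SE = 2.040 × 3.3445 = 6.8228.
x̄₁ − x̄₂ = 119 − 147 = -28.0000.
CI: -28.0000 ± 6.8228 = (-34.82, -21.18).

(-34.82, -21.18)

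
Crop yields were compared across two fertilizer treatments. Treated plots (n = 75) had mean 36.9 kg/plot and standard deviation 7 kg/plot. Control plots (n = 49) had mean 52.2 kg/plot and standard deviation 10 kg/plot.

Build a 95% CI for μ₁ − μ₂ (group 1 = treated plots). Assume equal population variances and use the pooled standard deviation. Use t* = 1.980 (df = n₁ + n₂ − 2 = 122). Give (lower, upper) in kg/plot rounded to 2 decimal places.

(-18.32, -12.28)

Pooled variance s_p² = [74·7² + 48·10²] / (75+49−2) = 69.0656, so s_p = 8.3106.
SE_diff = s_p·√(1/n₁ + 1/n₂) = 8.3106·√(1/75 + 1/49) = 1.5266.
t* = 1.980; margin = 1.980 × 1.5266 = 3.0227.
Difference = 36.9 − 52.2 = -15.3000.
-15.3000 ± 3.0227 → (-18.32, -12.28).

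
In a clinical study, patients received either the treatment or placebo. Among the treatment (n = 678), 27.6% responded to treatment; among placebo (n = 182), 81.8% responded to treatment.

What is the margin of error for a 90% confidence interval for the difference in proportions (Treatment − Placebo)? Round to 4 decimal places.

0.0549

SE₁ = √(p̂₁(1−p̂₁)/n₁) = √(0.2760·0.7240/678) = 0.01717; SE₂ = √(0.8180·0.1820/182) = 0.02860.
Independent samples: SE of the difference = √(SE₁² + SE₂²) = √(0.0002948089 + 0.00081796) = 0.03336.
z* for 90% confidence is 1.645, so the margin of error is 1.645 × 0.03336 = 0.05488.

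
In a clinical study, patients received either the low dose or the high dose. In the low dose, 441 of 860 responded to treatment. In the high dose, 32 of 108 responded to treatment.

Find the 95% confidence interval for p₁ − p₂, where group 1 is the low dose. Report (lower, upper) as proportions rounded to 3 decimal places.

(0.124, 0.309)

p̂₁ = 441/860 = 0.5128 and p̂₂ = 32/108 = 0.2963.
SE₁ = √(p̂₁(1−p̂₁)/n₁) = √(0.5128·0.4872/860) = 0.01704; SE₂ = √(0.2963·0.7037/108) = 0.04394.
Independent samples: SE of the difference = √(SE₁² + SE₂²) = √(0.0002903616 + 0.0019307236) = 0.04713.
z* for 95% confidence is 1.960, so the margin of error is 1.960 × 0.04713 = 0.09237.
Point estimate p̂₁ − p̂₂ = 0.5128 − 0.2963 = 0.2165.
0.2165 ± 0.09237 → (0.124, 0.309).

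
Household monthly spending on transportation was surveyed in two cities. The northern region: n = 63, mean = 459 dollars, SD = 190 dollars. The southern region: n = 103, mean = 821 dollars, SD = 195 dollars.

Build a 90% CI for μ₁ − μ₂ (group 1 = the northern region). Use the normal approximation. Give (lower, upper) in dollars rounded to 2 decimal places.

Standard errors of each mean: 190/√63 = 23.9377 and 195/√103 = 19.2139.
SE(x̄₁ − x̄₂) = √(23.9377² + 19.2139²) = 30.6951 for independent samples with unequal variances.
With z* = 1.645, the margin is 1.645 × 30.6951 = 50.4934.
x̄₁ − x̄₂ = 459 − 821 = -362.0000; the interval is -362.0000 ± 50.4934 = (-412.49, -311.51).

(-412.49, -311.51)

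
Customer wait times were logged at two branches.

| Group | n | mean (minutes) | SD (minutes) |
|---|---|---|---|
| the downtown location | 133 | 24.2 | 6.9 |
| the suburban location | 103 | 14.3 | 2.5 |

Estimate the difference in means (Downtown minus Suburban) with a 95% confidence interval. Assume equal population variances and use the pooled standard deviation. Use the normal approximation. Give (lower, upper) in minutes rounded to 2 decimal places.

Pooled variance s_p² = [132·6.9² + 102·2.5²] / (133+103−2) = 29.5813, so s_p = 5.4389.
SE_diff = s_p·√(1/n₁ + 1/n₂) = 5.4389·√(1/133 + 1/103) = 0.7139.
z* = 1.960; margin = 1.960 × 0.7139 = 1.3992.
Difference = 24.2 − 14.3 = 9.9000.
9.9000 ± 1.3992 → (8.50, 11.30).

(8.50, 11.30)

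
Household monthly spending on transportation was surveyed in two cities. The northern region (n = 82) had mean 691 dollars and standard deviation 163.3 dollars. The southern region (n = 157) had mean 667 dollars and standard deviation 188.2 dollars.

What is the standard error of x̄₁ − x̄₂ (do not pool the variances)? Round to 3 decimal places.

SE₁ = s₁/√n₁ = 163.3/√82 = 18.0335; SE₂ = 188.2/√157 = 15.0200.
Independent samples, unequal variances: SE_diff = √(SE₁² + SE₂²) = √(325.20712225 + 225.6004) = 23.4693.

23.469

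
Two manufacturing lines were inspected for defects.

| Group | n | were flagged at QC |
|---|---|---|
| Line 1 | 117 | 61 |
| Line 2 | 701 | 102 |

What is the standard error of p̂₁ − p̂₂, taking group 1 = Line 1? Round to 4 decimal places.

p̂₁ = 61/117 = 0.5214 and p̂₂ = 102/701 = 0.1455.
SE₁ = √(p̂₁(1−p̂₁)/n₁) = √(0.5214·0.4786/117) = 0.04618; SE₂ = √(0.1455·0.8545/701) = 0.01332.
Independent samples: SE of the difference = √(SE₁² + SE₂²) = √(0.0021325924 + 0.0001774224) = 0.04806.

0.0481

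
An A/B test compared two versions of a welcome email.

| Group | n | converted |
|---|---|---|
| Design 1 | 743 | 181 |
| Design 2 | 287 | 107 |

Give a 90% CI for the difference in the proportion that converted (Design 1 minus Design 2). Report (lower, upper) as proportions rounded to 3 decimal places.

First, p̂₁ = 181/743 = 0.2436; p̂₂ = 107/287 = 0.3728.
The two standard errors are √(0.2436×0.7564/743) = 0.01575 and √(0.3728×0.6272/287) = 0.02854.
Because the samples are independent, SE_diff = √(0.01575² + 0.02854²) = 0.03260.
Using z* = 1.645 for 90%, ME = 1.645 × 0.03260 = 0.05363.
p̂₁ − p̂₂ = -0.1292; interval -0.1292 ± 0.05363 gives (-0.183, -0.076).

(-0.183, -0.076)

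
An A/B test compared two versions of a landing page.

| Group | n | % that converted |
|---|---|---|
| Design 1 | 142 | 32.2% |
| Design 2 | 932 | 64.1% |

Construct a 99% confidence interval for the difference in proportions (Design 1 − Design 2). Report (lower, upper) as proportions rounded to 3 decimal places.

(-0.428, -0.210)

Each SE is √(p̂(1−p̂)/n): √(0.3220·0.6780/142) = 0.03921 and √(0.6410·0.3590/932) = 0.01571.
SE(p̂₁ − p̂₂) = √(SE₁² + SE₂²) = √(0.0015374241 + 0.0002468041) = 0.04224, since the two samples are independent.
At 99% confidence z* = 2.576; margin = 2.576 × 0.04224 = 0.10881.
The difference is 0.3220 − 0.6410 = -0.3190, so the interval is -0.3190 ± 0.10881 = (-0.428, -0.210).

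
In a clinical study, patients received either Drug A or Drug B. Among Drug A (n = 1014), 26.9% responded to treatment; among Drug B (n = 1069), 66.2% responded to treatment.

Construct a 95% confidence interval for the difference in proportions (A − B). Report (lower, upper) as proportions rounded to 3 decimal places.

(-0.432, -0.354)

SE₁ = √(p̂₁(1−p̂₁)/n₁) = √(0.2690·0.7310/1014) = 0.01393; SE₂ = √(0.6620·0.3380/1069) = 0.01447.
Independent samples: SE of the difference = √(SE₁² + SE₂²) = √(0.0001940449 + 0.0002093809) = 0.02009.
z* for 95% confidence is 1.960, so the margin of error is 1.960 × 0.02009 = 0.03938.
Point estimate p̂₁ − p̂₂ = 0.2690 − 0.6620 = -0.3930.
-0.3930 ± 0.03938 → (-0.432, -0.354).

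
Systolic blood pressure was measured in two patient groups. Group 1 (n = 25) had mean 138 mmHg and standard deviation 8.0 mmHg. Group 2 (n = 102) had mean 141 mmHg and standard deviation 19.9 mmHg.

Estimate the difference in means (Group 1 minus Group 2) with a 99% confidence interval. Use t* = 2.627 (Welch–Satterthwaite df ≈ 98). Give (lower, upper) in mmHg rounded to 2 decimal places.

(-9.67, 3.67)

Standard errors of each mean: 8.0/√25 = 1.6000 and 19.9/√102 = 1.9704.
SE(x̄₁ − x̄₂) = √(1.6000² + 1.9704²) = 2.5382 for independent samples with unequal variances.
With t* = 2.627, the margin is 2.627 × 2.5382 = 6.6679.
x̄₁ − x̄₂ = 138 − 141 = -3.0000; the interval is -3.0000 ± 6.6679 = (-9.67, 3.67).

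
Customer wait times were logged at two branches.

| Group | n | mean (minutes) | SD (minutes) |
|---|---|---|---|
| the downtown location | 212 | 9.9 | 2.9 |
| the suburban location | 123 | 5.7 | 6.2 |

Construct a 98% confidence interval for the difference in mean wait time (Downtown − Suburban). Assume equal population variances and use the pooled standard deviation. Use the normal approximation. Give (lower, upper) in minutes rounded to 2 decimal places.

Pooled variance s_p² = [211·2.9² + 122·6.2²] / (212+123−2) = 19.4120, so s_p = 4.4059.
SE_diff = s_p·√(1/n₁ + 1/n₂) = 4.4059·√(1/212 + 1/123) = 0.4994.
z* = 2.326; margin = 2.326 × 0.4994 = 1.1616.
Difference = 9.9 − 5.7 = 4.2000.
4.2000 ± 1.1616 → (3.04, 5.36).

(3.04, 5.36)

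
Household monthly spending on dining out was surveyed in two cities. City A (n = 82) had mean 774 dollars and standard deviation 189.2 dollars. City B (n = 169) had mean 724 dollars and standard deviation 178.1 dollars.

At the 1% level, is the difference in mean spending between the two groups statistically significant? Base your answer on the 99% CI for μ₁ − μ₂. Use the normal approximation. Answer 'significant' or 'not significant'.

SE₁ = s₁/√n₁ = 189.2/√82 = 20.8936; SE₂ = 178.1/√169 = 13.7000.
Independent samples, unequal variances: SE_diff = √(SE₁² + SE₂²) = √(436.54252096 + 187.69) = 24.9846.
z* = 2.576, so margin of error = 2.576 × 24.9846 = 64.3603.
Difference in means = 774 − 724 = 50.0000.
50.0000 ± 64.3603 → (-14.3603, 114.3603).
The interval (-14.3603, 114.3603) contains 0, so the difference is not significant.

not significant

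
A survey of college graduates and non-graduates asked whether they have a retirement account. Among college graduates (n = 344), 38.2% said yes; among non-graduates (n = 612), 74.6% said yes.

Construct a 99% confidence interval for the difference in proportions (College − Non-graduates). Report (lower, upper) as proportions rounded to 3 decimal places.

(-0.445, -0.283)

SE₁ = √(p̂₁(1−p̂₁)/n₁) = √(0.3820·0.6180/344) = 0.02620; SE₂ = √(0.7460·0.2540/612) = 0.01760.
Independent samples: SE of the difference = √(SE₁² + SE₂²) = √(0.00068644 + 0.00030976) = 0.03156.
z* for 99% confidence is 2.576, so the margin of error is 2.576 × 0.03156 = 0.08130.
Point estimate p̂₁ − p̂₂ = 0.3820 − 0.7460 = -0.3640.
-0.3640 ± 0.08130 → (-0.445, -0.283).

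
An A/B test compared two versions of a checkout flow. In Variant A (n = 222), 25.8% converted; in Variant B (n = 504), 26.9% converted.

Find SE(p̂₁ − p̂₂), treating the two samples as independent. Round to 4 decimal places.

0.0354

Each SE is √(p̂(1−p̂)/n): √(0.2580·0.7420/222) = 0.02937 and √(0.2690·0.7310/504) = 0.01975.
SE(p̂₁ − p̂₂) = √(SE₁² + SE₂²) = √(0.0008625969 + 0.0003900625) = 0.03539, since the two samples are independent.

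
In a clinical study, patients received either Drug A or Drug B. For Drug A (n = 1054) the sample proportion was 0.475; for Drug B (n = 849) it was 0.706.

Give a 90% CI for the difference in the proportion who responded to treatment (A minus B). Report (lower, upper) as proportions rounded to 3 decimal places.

Each SE is √(p̂(1−p̂)/n): √(0.4750·0.5250/1054) = 0.01538 and √(0.7060·0.2940/849) = 0.01564.
SE(p̂₁ − p̂₂) = √(SE₁² + SE₂²) = √(0.0002365444 + 0.0002446096) = 0.02194, since the two samples are independent.
At 90% confidence z* = 1.645; margin = 1.645 × 0.02194 = 0.03609.
The difference is 0.4750 − 0.7060 = -0.2310, so the interval is -0.2310 ± 0.03609 = (-0.267, -0.195).

(-0.267, -0.195)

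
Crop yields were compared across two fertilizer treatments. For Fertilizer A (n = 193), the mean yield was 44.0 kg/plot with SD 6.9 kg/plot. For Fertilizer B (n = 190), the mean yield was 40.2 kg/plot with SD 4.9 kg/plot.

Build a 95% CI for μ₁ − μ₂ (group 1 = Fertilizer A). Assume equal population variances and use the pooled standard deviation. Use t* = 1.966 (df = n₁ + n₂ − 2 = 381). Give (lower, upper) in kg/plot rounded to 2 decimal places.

Pooled variance s_p² = [192·6.9² + 189·4.9²] / (193+190−2) = 35.9029, so s_p = 5.9919.
SE_diff = s_p·√(1/n₁ + 1/n₂) = 5.9919·√(1/193 + 1/190) = 0.6124.
t* = 1.966; margin = 1.966 × 0.6124 = 1.2040.
Difference = 44.0 − 40.2 = 3.8000.
3.8000 ± 1.2040 → (2.60, 5.00).

(2.60, 5.00)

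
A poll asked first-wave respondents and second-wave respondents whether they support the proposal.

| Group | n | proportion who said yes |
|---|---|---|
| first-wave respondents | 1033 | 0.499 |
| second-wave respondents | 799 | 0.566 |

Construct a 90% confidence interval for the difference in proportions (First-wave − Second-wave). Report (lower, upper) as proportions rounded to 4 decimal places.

(-0.1056, -0.0284)

The two standard errors are √(0.4990×0.5010/1033) = 0.01556 and √(0.5660×0.4340/799) = 0.01753.
Because the samples are independent, SE_diff = √(0.01556² + 0.01753²) = 0.02344.
Using z* = 1.645 for 90%, ME = 1.645 × 0.02344 = 0.03856.
p̂₁ − p̂₂ = -0.0670; interval -0.0670 ± 0.03856 gives (-0.1056, -0.0284).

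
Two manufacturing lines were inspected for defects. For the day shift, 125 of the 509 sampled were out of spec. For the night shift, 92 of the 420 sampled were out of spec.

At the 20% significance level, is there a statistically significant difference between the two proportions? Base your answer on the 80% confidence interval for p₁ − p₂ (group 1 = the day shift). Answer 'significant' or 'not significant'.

First, p̂₁ = 125/509 = 0.2456; p̂₂ = 92/420 = 0.2190.
The two standard errors are √(0.2456×0.7544/509) = 0.01908 and √(0.2190×0.7810/420) = 0.02018.
Because the samples are independent, SE_diff = √(0.01908² + 0.02018²) = 0.02777.
Using z* = 1.282 for 80%, ME = 1.282 × 0.02777 = 0.03560.
p̂₁ − p̂₂ = 0.0266; interval 0.0266 ± 0.03560 gives (-0.00900, 0.06220).
The interval (-0.00900, 0.06220) contains 0, so the difference is not significant.

not significant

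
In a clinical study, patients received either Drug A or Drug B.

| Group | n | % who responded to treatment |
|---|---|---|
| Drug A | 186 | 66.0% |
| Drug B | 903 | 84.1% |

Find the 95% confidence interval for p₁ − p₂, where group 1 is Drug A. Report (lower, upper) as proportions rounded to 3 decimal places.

Each SE is √(p̂(1−p̂)/n): √(0.6600·0.3400/186) = 0.03473 and √(0.8410·0.1590/903) = 0.01217.
SE(p̂₁ − p̂₂) = √(SE₁² + SE₂²) = √(0.0012061729 + 0.0001481089) = 0.03680, since the two samples are independent.
At 95% confidence z* = 1.960; margin = 1.960 × 0.03680 = 0.07213.
The difference is 0.6600 − 0.8410 = -0.1810, so the interval is -0.1810 ± 0.07213 = (-0.253, -0.109).

(-0.253, -0.109)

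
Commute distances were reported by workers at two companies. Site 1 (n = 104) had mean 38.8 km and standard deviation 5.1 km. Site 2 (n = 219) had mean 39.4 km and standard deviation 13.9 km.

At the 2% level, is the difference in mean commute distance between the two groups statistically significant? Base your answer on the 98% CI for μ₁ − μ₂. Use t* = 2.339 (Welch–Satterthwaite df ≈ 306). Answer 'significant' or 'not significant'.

not significant

Per-group SEs: s₁/√n₁ = 5.1/√104 = 0.5001, s₂/√n₂ = 13.9/√219 = 0.9393.
Unpooled SE of the difference: √(0.25010001 + 0.88228449) = 1.0641.
Margin of error = t* · SE = 2.339 × 1.0641 = 2.4889.
x̄₁ − x̄₂ = 38.8 − 39.4 = -0.6000.
CI: -0.6000 ± 2.4889 = (-3.0889, 1.8889).
The interval (-3.0889, 1.8889) contains 0, so the difference is not significant.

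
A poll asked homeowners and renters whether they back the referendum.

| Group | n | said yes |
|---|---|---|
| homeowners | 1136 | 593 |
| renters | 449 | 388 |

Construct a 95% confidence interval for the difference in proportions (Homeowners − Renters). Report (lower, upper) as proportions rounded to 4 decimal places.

p̂₁ = 593/1136 = 0.5220 and p̂₂ = 388/449 = 0.8641.
SE₁ = √(p̂₁(1−p̂₁)/n₁) = √(0.5220·0.4780/1136) = 0.01482; SE₂ = √(0.8641·0.1359/449) = 0.01617.
Independent samples: SE of the difference = √(SE₁² + SE₂²) = √(0.0002196324 + 0.0002614689) = 0.02193.
z* for 95% confidence is 1.960, so the margin of error is 1.960 × 0.02193 = 0.04298.
Point estimate p̂₁ − p̂₂ = 0.5220 − 0.8641 = -0.3421.
-0.3421 ± 0.04298 → (-0.3851, -0.2991).

(-0.3851, -0.2991)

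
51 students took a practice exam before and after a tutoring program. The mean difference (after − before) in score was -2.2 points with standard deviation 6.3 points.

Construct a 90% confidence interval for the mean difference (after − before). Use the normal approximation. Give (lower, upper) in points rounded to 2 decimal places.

Paired design: SE = s_d/√n = 6.3/√51 = 0.8822.
z* = 1.645; margin of error = 1.645 × 0.8822 = 1.4512.
-2.2 ± 1.4512 → (-3.65, -0.75).

(-3.65, -0.75)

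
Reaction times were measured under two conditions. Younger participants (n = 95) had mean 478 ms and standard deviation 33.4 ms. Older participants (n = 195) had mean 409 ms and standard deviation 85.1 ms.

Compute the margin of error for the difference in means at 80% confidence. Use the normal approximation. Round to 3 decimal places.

8.963

Standard errors of each mean: 33.4/√95 = 3.4268 and 85.1/√195 = 6.0941.
SE(x̄₁ − x̄₂) = √(3.4268² + 6.0941²) = 6.9915 for independent samples with unequal variances.
With z* = 1.282, the margin is 1.282 × 6.9915 = 8.9631.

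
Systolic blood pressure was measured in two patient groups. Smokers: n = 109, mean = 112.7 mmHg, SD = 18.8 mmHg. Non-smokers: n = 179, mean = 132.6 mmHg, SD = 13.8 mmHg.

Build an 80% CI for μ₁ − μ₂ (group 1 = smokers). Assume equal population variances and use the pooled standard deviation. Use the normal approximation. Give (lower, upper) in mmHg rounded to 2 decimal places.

(-22.37, -17.43)

Pooled variance s_p² = [108·18.8² + 178·13.8²] / (109+179−2) = 251.9924, so s_p = 15.8743.
SE_diff = s_p·√(1/n₁ + 1/n₂) = 15.8743·√(1/109 + 1/179) = 1.9286.
z* = 1.282; margin = 1.282 × 1.9286 = 2.4725.
Difference = 112.7 − 132.6 = -19.9000.
-19.9000 ± 2.4725 → (-22.37, -17.43).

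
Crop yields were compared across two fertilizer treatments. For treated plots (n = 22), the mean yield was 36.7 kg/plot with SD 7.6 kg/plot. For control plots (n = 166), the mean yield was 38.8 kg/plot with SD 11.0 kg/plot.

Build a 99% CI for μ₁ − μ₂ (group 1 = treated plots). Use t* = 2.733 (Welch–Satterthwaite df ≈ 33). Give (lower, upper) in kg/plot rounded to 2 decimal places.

SE₁ = s₁/√n₁ = 7.6/√22 = 1.6203; SE₂ = 11.0/√166 = 0.8538.
Independent samples, unequal variances: SE_diff = √(SE₁² + SE₂²) = √(2.62537209 + 0.72897444) = 1.8315.
t* = 2.733, so margin of error = 2.733 × 1.8315 = 5.0055.
Difference in means = 36.7 − 38.8 = -2.1000.
-2.1000 ± 5.0055 → (-7.11, 2.91).

(-7.11, 2.91)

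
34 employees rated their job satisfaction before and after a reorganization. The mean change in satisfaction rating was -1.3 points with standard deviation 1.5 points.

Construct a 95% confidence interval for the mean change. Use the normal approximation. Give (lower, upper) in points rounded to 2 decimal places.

This is a matched-pairs design, so SE = s_d/√n = 1.5/√34 = 0.2572.
Margin = 1.960 × 0.2572 = 0.5041; the interval is -1.3 ± 0.5041 = (-1.80, -0.80).

(-1.80, -0.80)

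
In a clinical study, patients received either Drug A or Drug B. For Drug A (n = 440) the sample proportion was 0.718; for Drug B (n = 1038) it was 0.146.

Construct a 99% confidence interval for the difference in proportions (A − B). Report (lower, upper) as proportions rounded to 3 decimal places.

The two standard errors are √(0.7180×0.2820/440) = 0.02145 and √(0.1460×0.8540/1038) = 0.01096.
Because the samples are independent, SE_diff = √(0.02145² + 0.01096²) = 0.02409.
Using z* = 2.576 for 99%, ME = 2.576 × 0.02409 = 0.06206.
p̂₁ − p̂₂ = 0.5720; interval 0.5720 ± 0.06206 gives (0.510, 0.634).

(0.510, 0.634)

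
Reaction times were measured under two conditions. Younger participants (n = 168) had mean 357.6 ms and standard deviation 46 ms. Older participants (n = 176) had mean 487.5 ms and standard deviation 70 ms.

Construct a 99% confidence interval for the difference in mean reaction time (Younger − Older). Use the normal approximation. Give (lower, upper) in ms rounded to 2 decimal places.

(-146.28, -113.52)

Per-group SEs: s₁/√n₁ = 46/√168 = 3.5490, s₂/√n₂ = 70/√176 = 5.2764.
Unpooled SE of the difference: √(12.595401 + 27.84039696) = 6.3589.
Margin of error = z* · SE = 2.576 × 6.3589 = 16.3805.
x̄₁ − x̄₂ = 357.6 − 487.5 = -129.9000.
CI: -129.9000 ± 16.3805 = (-146.28, -113.52).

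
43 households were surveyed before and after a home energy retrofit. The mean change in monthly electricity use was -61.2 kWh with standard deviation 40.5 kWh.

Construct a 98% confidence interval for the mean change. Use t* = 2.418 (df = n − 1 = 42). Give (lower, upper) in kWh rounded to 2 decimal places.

This is a matched-pairs design, so SE = s_d/√n = 40.5/√43 = 6.1762.
Margin = 2.418 × 6.1762 = 14.9341; the interval is -61.2 ± 14.9341 = (-76.13, -46.27).

(-76.13, -46.27)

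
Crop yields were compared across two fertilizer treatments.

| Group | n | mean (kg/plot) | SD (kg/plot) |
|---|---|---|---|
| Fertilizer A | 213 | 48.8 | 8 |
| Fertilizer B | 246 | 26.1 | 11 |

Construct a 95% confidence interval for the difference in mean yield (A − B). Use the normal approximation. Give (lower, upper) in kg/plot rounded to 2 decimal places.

SE₁ = s₁/√n₁ = 8/√213 = 0.5482; SE₂ = 11/√246 = 0.7013.
Independent samples, unequal variances: SE_diff = √(SE₁² + SE₂²) = √(0.30052324 + 0.49182169) = 0.8901.
z* = 1.960, so margin of error = 1.960 × 0.8901 = 1.7446.
Difference in means = 48.8 − 26.1 = 22.7000.
22.7000 ± 1.7446 → (20.96, 24.44).

(20.96, 24.44)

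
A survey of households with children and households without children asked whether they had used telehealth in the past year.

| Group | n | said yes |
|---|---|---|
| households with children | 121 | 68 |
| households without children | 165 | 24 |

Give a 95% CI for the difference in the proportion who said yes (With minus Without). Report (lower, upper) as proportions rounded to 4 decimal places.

p̂₁ = 68/121 = 0.5620 and p̂₂ = 24/165 = 0.1455.
SE₁ = √(p̂₁(1−p̂₁)/n₁) = √(0.5620·0.4380/121) = 0.04510; SE₂ = √(0.1455·0.8545/165) = 0.02745.
Independent samples: SE of the difference = √(SE₁² + SE₂²) = √(0.00203401 + 0.0007535025) = 0.05280.
z* for 95% confidence is 1.960, so the margin of error is 1.960 × 0.05280 = 0.10349.
Point estimate p̂₁ − p̂₂ = 0.5620 − 0.1455 = 0.4165.
0.4165 ± 0.10349 → (0.3130, 0.5200).

(0.3130, 0.5200)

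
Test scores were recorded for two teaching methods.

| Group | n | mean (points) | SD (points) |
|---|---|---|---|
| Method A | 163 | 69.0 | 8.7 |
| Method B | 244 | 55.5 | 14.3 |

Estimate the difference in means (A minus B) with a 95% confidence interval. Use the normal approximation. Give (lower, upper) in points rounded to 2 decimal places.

(11.26, 15.74)

SE₁ = s₁/√n₁ = 8.7/√163 = 0.6814; SE₂ = 14.3/√244 = 0.9155.
Independent samples, unequal variances: SE_diff = √(SE₁² + SE₂²) = √(0.46430596 + 0.83814025) = 1.1412.
z* = 1.960, so margin of error = 1.960 × 1.1412 = 2.2368.
Difference in means = 69.0 − 55.5 = 13.5000.
13.5000 ± 2.2368 → (11.26, 15.74).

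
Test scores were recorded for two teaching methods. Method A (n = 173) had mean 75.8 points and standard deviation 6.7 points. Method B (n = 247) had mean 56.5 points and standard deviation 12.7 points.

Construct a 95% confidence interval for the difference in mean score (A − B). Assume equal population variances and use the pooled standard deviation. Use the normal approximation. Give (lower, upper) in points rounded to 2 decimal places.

Pooled variance s_p² = [172·6.7² + 246·12.7²] / (173+247−2) = 113.3933, so s_p = 10.6486.
SE_diff = s_p·√(1/n₁ + 1/n₂) = 10.6486·√(1/173 + 1/247) = 1.0557.
z* = 1.960; margin = 1.960 × 1.0557 = 2.0692.
Difference = 75.8 − 56.5 = 19.3000.
19.3000 ± 2.0692 → (17.23, 21.37).

(17.23, 21.37)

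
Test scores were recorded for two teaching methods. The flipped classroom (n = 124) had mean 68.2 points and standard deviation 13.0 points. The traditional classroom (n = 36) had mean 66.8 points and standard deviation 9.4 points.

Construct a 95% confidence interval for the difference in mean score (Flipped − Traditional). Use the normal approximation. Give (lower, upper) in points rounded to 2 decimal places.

SE₁ = s₁/√n₁ = 13.0/√124 = 1.1674; SE₂ = 9.4/√36 = 1.5667.
Independent samples, unequal variances: SE_diff = √(SE₁² + SE₂²) = √(1.36282276 + 2.45454889) = 1.9538.
z* = 1.960, so margin of error = 1.960 × 1.9538 = 3.8294.
Difference in means = 68.2 − 66.8 = 1.4000.
1.4000 ± 3.8294 → (-2.43, 5.23).

(-2.43, 5.23)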